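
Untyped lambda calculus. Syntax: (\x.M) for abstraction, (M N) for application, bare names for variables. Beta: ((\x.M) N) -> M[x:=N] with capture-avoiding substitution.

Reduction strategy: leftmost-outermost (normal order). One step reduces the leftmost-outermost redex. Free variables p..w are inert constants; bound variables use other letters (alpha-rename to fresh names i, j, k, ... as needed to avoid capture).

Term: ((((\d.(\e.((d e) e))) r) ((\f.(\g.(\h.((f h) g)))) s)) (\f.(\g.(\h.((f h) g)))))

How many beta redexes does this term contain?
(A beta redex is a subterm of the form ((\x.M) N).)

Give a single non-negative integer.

Term: ((((\d.(\e.((d e) e))) r) ((\f.(\g.(\h.((f h) g)))) s)) (\f.(\g.(\h.((f h) g)))))
  Redex: ((\d.(\e.((d e) e))) r)
  Redex: ((\f.(\g.(\h.((f h) g)))) s)
Total redexes: 2

Answer: 2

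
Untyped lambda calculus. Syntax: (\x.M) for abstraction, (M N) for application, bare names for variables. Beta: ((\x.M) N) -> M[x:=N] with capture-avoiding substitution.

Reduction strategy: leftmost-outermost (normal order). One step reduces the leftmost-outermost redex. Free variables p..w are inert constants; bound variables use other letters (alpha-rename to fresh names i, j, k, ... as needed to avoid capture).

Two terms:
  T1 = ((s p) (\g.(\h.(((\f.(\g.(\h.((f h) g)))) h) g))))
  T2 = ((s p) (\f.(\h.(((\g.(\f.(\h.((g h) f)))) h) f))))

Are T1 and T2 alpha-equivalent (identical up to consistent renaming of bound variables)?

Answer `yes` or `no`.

Answer: yes

Derivation:
Term 1: ((s p) (\g.(\h.(((\f.(\g.(\h.((f h) g)))) h) g))))
Term 2: ((s p) (\f.(\h.(((\g.(\f.(\h.((g h) f)))) h) f))))
Alpha-equivalence: compare structure up to binder renaming.
Result: True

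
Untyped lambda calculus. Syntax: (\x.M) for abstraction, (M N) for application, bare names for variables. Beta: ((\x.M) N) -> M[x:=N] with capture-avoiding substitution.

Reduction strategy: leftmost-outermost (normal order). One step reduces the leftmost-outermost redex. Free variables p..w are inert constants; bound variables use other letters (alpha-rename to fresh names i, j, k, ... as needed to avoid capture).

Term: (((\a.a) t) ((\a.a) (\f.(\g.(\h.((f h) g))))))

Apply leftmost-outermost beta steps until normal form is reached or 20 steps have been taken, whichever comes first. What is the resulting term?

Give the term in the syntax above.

Step 0: (((\a.a) t) ((\a.a) (\f.(\g.(\h.((f h) g))))))
Step 1: (t ((\a.a) (\f.(\g.(\h.((f h) g))))))
Step 2: (t (\f.(\g.(\h.((f h) g)))))

Answer: (t (\f.(\g.(\h.((f h) g)))))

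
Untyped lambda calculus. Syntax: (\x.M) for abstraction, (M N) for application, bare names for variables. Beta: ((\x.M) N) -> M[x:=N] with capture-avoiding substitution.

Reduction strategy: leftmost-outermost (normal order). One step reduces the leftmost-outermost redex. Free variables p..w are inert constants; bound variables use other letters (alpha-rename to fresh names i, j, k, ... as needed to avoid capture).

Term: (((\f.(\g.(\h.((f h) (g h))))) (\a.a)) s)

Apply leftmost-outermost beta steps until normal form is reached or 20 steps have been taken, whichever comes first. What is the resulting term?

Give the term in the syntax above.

Step 0: (((\f.(\g.(\h.((f h) (g h))))) (\a.a)) s)
Step 1: ((\g.(\h.(((\a.a) h) (g h)))) s)
Step 2: (\h.(((\a.a) h) (s h)))
Step 3: (\h.(h (s h)))

Answer: (\h.(h (s h)))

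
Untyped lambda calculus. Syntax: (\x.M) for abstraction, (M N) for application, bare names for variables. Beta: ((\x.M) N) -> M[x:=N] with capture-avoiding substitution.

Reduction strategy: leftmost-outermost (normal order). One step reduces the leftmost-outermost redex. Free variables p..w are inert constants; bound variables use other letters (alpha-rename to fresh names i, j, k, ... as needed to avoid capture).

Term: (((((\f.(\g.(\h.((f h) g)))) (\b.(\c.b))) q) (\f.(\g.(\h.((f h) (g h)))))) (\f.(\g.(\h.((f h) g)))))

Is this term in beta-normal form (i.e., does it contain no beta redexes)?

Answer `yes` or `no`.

Answer: no

Derivation:
Term: (((((\f.(\g.(\h.((f h) g)))) (\b.(\c.b))) q) (\f.(\g.(\h.((f h) (g h)))))) (\f.(\g.(\h.((f h) g)))))
Found 1 beta redex(es).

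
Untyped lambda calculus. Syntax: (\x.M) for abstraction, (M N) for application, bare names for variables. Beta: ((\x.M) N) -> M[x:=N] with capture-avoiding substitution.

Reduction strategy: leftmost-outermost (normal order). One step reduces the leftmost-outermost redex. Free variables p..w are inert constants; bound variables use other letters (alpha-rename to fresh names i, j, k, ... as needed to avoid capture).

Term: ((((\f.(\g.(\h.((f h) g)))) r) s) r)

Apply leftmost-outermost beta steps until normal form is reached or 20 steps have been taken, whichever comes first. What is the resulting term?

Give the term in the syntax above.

Step 0: ((((\f.(\g.(\h.((f h) g)))) r) s) r)
Step 1: (((\g.(\h.((r h) g))) s) r)
Step 2: ((\h.((r h) s)) r)
Step 3: ((r r) s)

Answer: ((r r) s)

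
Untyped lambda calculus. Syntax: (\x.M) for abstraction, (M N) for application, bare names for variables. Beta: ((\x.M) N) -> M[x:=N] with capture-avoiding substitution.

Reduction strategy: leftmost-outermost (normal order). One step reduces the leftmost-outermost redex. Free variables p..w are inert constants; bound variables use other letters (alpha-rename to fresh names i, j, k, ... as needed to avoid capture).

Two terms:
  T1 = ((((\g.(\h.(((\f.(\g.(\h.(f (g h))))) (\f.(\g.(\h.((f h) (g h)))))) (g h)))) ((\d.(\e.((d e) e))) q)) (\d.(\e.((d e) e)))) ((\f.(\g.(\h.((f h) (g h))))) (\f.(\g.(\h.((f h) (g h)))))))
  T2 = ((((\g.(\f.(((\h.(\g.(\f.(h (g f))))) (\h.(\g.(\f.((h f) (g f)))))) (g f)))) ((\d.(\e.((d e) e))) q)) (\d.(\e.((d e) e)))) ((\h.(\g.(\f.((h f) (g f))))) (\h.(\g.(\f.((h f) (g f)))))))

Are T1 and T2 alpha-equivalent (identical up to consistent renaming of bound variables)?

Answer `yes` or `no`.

Answer: yes

Derivation:
Term 1: ((((\g.(\h.(((\f.(\g.(\h.(f (g h))))) (\f.(\g.(\h.((f h) (g h)))))) (g h)))) ((\d.(\e.((d e) e))) q)) (\d.(\e.((d e) e)))) ((\f.(\g.(\h.((f h) (g h))))) (\f.(\g.(\h.((f h) (g h)))))))
Term 2: ((((\g.(\f.(((\h.(\g.(\f.(h (g f))))) (\h.(\g.(\f.((h f) (g f)))))) (g f)))) ((\d.(\e.((d e) e))) q)) (\d.(\e.((d e) e)))) ((\h.(\g.(\f.((h f) (g f))))) (\h.(\g.(\f.((h f) (g f)))))))
Alpha-equivalence: compare structure up to binder renaming.
Result: True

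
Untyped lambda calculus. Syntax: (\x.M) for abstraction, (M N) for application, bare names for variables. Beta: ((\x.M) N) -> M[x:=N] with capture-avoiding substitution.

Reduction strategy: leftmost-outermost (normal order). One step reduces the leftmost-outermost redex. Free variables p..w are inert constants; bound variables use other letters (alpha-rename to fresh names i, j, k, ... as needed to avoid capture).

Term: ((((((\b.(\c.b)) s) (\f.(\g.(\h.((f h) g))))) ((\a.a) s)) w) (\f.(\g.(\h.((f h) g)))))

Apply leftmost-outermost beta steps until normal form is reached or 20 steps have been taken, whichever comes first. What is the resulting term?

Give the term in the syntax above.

Answer: (((s s) w) (\f.(\g.(\h.((f h) g)))))

Derivation:
Step 0: ((((((\b.(\c.b)) s) (\f.(\g.(\h.((f h) g))))) ((\a.a) s)) w) (\f.(\g.(\h.((f h) g)))))
Step 1: (((((\c.s) (\f.(\g.(\h.((f h) g))))) ((\a.a) s)) w) (\f.(\g.(\h.((f h) g)))))
Step 2: (((s ((\a.a) s)) w) (\f.(\g.(\h.((f h) g)))))
Step 3: (((s s) w) (\f.(\g.(\h.((f h) g)))))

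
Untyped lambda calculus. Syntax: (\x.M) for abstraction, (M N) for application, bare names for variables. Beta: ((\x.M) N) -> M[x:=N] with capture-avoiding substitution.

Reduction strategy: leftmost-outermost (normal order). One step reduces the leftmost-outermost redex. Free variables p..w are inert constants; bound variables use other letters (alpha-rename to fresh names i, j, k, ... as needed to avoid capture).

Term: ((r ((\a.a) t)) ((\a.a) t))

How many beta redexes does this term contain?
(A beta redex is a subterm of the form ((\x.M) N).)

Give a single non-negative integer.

Term: ((r ((\a.a) t)) ((\a.a) t))
  Redex: ((\a.a) t)
  Redex: ((\a.a) t)
Total redexes: 2

Answer: 2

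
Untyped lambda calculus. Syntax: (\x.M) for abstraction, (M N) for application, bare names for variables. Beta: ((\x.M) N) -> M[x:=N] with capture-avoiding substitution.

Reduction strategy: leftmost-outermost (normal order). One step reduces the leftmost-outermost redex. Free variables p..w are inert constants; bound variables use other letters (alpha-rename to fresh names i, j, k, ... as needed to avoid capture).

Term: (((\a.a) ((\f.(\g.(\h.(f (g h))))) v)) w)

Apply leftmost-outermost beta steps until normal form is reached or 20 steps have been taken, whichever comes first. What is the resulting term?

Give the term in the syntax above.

Step 0: (((\a.a) ((\f.(\g.(\h.(f (g h))))) v)) w)
Step 1: (((\f.(\g.(\h.(f (g h))))) v) w)
Step 2: ((\g.(\h.(v (g h)))) w)
Step 3: (\h.(v (w h)))

Answer: (\h.(v (w h)))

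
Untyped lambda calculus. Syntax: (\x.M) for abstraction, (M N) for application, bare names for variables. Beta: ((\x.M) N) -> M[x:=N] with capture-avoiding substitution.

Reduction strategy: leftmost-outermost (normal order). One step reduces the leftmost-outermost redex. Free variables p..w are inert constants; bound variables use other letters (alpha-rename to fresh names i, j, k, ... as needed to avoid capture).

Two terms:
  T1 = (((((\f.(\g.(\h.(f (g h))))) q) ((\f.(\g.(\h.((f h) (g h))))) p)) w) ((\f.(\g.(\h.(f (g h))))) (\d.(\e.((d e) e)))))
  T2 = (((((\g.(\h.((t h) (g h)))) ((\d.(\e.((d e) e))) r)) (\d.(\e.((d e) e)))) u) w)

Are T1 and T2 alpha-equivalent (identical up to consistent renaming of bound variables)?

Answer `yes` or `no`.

Term 1: (((((\f.(\g.(\h.(f (g h))))) q) ((\f.(\g.(\h.((f h) (g h))))) p)) w) ((\f.(\g.(\h.(f (g h))))) (\d.(\e.((d e) e)))))
Term 2: (((((\g.(\h.((t h) (g h)))) ((\d.(\e.((d e) e))) r)) (\d.(\e.((d e) e)))) u) w)
Alpha-equivalence: compare structure up to binder renaming.
Result: False

Answer: no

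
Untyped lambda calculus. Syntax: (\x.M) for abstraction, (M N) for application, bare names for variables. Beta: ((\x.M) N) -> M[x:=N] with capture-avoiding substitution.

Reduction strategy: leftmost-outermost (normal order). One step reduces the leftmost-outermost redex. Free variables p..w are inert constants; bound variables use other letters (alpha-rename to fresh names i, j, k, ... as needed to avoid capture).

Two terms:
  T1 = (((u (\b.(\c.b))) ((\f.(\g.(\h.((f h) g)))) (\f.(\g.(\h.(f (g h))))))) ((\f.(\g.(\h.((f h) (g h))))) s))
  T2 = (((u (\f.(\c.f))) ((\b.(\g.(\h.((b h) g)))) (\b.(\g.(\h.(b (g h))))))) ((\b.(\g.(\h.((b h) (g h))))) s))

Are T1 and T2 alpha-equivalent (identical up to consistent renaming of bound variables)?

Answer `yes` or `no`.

Term 1: (((u (\b.(\c.b))) ((\f.(\g.(\h.((f h) g)))) (\f.(\g.(\h.(f (g h))))))) ((\f.(\g.(\h.((f h) (g h))))) s))
Term 2: (((u (\f.(\c.f))) ((\b.(\g.(\h.((b h) g)))) (\b.(\g.(\h.(b (g h))))))) ((\b.(\g.(\h.((b h) (g h))))) s))
Alpha-equivalence: compare structure up to binder renaming.
Result: True

Answer: yes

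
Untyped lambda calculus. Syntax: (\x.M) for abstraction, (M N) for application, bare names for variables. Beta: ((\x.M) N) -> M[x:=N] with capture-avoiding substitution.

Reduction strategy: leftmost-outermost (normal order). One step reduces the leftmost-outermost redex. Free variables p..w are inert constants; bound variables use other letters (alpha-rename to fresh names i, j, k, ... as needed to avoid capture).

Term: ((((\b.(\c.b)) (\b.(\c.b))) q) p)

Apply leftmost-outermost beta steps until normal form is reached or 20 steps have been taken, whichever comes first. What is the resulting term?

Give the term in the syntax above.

Answer: (\c.p)

Derivation:
Step 0: ((((\b.(\c.b)) (\b.(\c.b))) q) p)
Step 1: (((\c.(\b.(\c.b))) q) p)
Step 2: ((\b.(\c.b)) p)
Step 3: (\c.p)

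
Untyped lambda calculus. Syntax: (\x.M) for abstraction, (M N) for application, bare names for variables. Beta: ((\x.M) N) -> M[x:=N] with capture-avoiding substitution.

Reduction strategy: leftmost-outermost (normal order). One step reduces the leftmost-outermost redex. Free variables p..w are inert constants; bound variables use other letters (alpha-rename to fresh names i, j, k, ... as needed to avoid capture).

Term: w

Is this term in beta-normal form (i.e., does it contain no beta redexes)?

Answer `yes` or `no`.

Term: w
No beta redexes found.

Answer: yes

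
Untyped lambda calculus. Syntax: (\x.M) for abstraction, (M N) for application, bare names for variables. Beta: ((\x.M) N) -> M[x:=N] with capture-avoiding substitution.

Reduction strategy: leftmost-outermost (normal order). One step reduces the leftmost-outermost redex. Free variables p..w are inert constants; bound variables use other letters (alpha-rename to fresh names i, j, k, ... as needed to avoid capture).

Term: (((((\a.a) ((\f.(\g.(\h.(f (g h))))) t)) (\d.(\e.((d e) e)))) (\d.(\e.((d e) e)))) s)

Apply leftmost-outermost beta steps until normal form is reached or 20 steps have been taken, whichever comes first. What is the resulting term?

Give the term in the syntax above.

Step 0: (((((\a.a) ((\f.(\g.(\h.(f (g h))))) t)) (\d.(\e.((d e) e)))) (\d.(\e.((d e) e)))) s)
Step 1: (((((\f.(\g.(\h.(f (g h))))) t) (\d.(\e.((d e) e)))) (\d.(\e.((d e) e)))) s)
Step 2: ((((\g.(\h.(t (g h)))) (\d.(\e.((d e) e)))) (\d.(\e.((d e) e)))) s)
Step 3: (((\h.(t ((\d.(\e.((d e) e))) h))) (\d.(\e.((d e) e)))) s)
Step 4: ((t ((\d.(\e.((d e) e))) (\d.(\e.((d e) e))))) s)
Step 5: ((t (\e.(((\d.(\e.((d e) e))) e) e))) s)
Step 6: ((t (\e.((\i.((e i) i)) e))) s)
Step 7: ((t (\e.((e e) e))) s)

Answer: ((t (\e.((e e) e))) s)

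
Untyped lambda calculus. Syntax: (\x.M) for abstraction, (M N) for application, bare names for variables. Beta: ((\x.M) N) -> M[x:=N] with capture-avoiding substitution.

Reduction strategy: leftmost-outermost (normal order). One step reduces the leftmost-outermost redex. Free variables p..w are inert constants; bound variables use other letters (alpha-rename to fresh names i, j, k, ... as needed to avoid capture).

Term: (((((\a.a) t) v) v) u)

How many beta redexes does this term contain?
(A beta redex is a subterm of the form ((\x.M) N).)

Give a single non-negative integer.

Term: (((((\a.a) t) v) v) u)
  Redex: ((\a.a) t)
Total redexes: 1

Answer: 1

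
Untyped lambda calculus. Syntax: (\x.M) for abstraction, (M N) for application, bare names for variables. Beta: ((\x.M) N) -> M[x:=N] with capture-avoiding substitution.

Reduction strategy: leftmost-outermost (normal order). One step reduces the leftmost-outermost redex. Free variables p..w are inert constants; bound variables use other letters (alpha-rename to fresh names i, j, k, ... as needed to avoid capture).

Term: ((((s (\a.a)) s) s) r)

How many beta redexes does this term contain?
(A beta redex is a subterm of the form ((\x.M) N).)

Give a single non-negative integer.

Answer: 0

Derivation:
Term: ((((s (\a.a)) s) s) r)
  (no redexes)
Total redexes: 0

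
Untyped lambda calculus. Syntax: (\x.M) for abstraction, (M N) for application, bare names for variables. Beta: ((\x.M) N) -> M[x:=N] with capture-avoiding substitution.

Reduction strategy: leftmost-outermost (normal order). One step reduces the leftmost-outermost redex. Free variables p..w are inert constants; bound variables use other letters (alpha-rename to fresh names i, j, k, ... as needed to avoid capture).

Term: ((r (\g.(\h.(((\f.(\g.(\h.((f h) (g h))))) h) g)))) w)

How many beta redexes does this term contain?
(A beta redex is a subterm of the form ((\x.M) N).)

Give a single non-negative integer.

Term: ((r (\g.(\h.(((\f.(\g.(\h.((f h) (g h))))) h) g)))) w)
  Redex: ((\f.(\g.(\h.((f h) (g h))))) h)
Total redexes: 1

Answer: 1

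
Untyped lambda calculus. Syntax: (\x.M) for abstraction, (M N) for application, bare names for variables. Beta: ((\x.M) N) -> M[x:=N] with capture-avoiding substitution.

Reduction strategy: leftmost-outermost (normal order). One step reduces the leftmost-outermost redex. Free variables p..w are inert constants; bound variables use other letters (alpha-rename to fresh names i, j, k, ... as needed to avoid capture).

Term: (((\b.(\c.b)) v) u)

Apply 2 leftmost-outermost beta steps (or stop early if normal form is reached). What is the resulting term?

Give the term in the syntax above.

Step 0: (((\b.(\c.b)) v) u)
Step 1: ((\c.v) u)
Step 2: v

Answer: v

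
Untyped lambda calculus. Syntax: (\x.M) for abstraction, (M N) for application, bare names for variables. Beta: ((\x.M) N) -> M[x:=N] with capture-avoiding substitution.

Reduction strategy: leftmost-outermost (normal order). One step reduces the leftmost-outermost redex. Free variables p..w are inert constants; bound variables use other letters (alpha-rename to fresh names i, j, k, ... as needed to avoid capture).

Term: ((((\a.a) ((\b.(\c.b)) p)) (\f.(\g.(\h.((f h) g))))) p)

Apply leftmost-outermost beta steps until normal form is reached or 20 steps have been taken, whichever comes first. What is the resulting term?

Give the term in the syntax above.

Answer: (p p)

Derivation:
Step 0: ((((\a.a) ((\b.(\c.b)) p)) (\f.(\g.(\h.((f h) g))))) p)
Step 1: ((((\b.(\c.b)) p) (\f.(\g.(\h.((f h) g))))) p)
Step 2: (((\c.p) (\f.(\g.(\h.((f h) g))))) p)
Step 3: (p p)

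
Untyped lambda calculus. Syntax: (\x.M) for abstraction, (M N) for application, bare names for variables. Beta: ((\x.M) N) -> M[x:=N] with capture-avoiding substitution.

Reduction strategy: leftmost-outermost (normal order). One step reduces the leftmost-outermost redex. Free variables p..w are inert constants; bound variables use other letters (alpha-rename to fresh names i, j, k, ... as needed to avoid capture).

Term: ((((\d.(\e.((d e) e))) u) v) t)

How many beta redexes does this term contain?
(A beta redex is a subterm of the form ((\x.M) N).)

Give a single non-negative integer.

Answer: 1

Derivation:
Term: ((((\d.(\e.((d e) e))) u) v) t)
  Redex: ((\d.(\e.((d e) e))) u)
Total redexes: 1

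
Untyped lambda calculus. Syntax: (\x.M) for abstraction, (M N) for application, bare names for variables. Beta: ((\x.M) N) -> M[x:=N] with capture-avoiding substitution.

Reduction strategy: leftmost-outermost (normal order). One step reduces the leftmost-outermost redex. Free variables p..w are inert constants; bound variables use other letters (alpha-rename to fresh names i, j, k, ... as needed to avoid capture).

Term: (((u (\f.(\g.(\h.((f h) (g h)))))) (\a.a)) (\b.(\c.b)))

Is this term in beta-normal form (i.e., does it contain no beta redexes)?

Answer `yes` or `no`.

Term: (((u (\f.(\g.(\h.((f h) (g h)))))) (\a.a)) (\b.(\c.b)))
No beta redexes found.

Answer: yes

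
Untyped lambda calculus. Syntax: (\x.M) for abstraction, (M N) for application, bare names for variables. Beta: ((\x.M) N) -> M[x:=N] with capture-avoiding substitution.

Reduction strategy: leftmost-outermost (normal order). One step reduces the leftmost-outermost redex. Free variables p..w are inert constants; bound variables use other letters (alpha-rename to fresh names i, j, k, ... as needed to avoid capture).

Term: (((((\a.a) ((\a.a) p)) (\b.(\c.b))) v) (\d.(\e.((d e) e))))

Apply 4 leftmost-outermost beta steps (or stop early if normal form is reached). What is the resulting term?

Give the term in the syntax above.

Answer: (((p (\b.(\c.b))) v) (\d.(\e.((d e) e))))

Derivation:
Step 0: (((((\a.a) ((\a.a) p)) (\b.(\c.b))) v) (\d.(\e.((d e) e))))
Step 1: (((((\a.a) p) (\b.(\c.b))) v) (\d.(\e.((d e) e))))
Step 2: (((p (\b.(\c.b))) v) (\d.(\e.((d e) e))))
Step 3: (normal form reached)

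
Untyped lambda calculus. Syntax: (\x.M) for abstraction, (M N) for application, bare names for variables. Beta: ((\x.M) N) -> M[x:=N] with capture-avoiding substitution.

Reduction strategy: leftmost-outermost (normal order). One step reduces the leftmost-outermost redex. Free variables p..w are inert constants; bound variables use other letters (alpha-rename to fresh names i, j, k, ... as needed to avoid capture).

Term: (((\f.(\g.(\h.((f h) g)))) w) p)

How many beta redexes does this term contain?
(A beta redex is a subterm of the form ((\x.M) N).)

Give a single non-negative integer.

Term: (((\f.(\g.(\h.((f h) g)))) w) p)
  Redex: ((\f.(\g.(\h.((f h) g)))) w)
Total redexes: 1

Answer: 1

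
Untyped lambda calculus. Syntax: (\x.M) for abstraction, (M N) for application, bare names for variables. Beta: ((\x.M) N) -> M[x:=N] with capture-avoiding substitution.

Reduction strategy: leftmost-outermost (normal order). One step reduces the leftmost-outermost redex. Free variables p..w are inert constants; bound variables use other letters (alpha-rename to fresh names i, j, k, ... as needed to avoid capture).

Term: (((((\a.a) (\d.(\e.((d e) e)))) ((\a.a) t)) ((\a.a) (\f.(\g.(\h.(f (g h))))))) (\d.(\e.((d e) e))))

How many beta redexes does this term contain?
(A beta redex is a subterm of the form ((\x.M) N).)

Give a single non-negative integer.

Term: (((((\a.a) (\d.(\e.((d e) e)))) ((\a.a) t)) ((\a.a) (\f.(\g.(\h.(f (g h))))))) (\d.(\e.((d e) e))))
  Redex: ((\a.a) (\d.(\e.((d e) e))))
  Redex: ((\a.a) t)
  Redex: ((\a.a) (\f.(\g.(\h.(f (g h))))))
Total redexes: 3

Answer: 3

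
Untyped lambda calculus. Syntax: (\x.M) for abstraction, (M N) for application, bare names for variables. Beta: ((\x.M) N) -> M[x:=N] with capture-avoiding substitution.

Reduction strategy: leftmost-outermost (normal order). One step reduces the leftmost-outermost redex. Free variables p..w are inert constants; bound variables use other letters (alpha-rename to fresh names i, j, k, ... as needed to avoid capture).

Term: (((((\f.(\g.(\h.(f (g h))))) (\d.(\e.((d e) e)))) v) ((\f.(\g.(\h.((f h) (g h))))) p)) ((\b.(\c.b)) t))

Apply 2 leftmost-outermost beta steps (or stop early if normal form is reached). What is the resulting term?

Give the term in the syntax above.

Answer: (((\h.((\d.(\e.((d e) e))) (v h))) ((\f.(\g.(\h.((f h) (g h))))) p)) ((\b.(\c.b)) t))

Derivation:
Step 0: (((((\f.(\g.(\h.(f (g h))))) (\d.(\e.((d e) e)))) v) ((\f.(\g.(\h.((f h) (g h))))) p)) ((\b.(\c.b)) t))
Step 1: ((((\g.(\h.((\d.(\e.((d e) e))) (g h)))) v) ((\f.(\g.(\h.((f h) (g h))))) p)) ((\b.(\c.b)) t))
Step 2: (((\h.((\d.(\e.((d e) e))) (v h))) ((\f.(\g.(\h.((f h) (g h))))) p)) ((\b.(\c.b)) t))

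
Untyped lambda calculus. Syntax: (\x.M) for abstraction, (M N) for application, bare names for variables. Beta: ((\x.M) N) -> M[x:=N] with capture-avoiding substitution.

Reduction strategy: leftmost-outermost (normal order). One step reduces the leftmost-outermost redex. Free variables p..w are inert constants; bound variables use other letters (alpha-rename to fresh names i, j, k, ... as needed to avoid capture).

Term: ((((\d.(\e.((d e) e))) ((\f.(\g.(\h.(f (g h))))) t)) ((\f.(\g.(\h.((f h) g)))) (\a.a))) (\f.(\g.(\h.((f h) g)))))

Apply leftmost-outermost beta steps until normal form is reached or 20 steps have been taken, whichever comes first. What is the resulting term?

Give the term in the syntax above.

Answer: ((t (\h.(h (\g.(\h.(h g)))))) (\f.(\g.(\h.((f h) g)))))

Derivation:
Step 0: ((((\d.(\e.((d e) e))) ((\f.(\g.(\h.(f (g h))))) t)) ((\f.(\g.(\h.((f h) g)))) (\a.a))) (\f.(\g.(\h.((f h) g)))))
Step 1: (((\e.((((\f.(\g.(\h.(f (g h))))) t) e) e)) ((\f.(\g.(\h.((f h) g)))) (\a.a))) (\f.(\g.(\h.((f h) g)))))
Step 2: (((((\f.(\g.(\h.(f (g h))))) t) ((\f.(\g.(\h.((f h) g)))) (\a.a))) ((\f.(\g.(\h.((f h) g)))) (\a.a))) (\f.(\g.(\h.((f h) g)))))
Step 3: ((((\g.(\h.(t (g h)))) ((\f.(\g.(\h.((f h) g)))) (\a.a))) ((\f.(\g.(\h.((f h) g)))) (\a.a))) (\f.(\g.(\h.((f h) g)))))
Step 4: (((\h.(t (((\f.(\g.(\h.((f h) g)))) (\a.a)) h))) ((\f.(\g.(\h.((f h) g)))) (\a.a))) (\f.(\g.(\h.((f h) g)))))
Step 5: ((t (((\f.(\g.(\h.((f h) g)))) (\a.a)) ((\f.(\g.(\h.((f h) g)))) (\a.a)))) (\f.(\g.(\h.((f h) g)))))
Step 6: ((t ((\g.(\h.(((\a.a) h) g))) ((\f.(\g.(\h.((f h) g)))) (\a.a)))) (\f.(\g.(\h.((f h) g)))))
Step 7: ((t (\h.(((\a.a) h) ((\f.(\g.(\h.((f h) g)))) (\a.a))))) (\f.(\g.(\h.((f h) g)))))
Step 8: ((t (\h.(h ((\f.(\g.(\h.((f h) g)))) (\a.a))))) (\f.(\g.(\h.((f h) g)))))
Step 9: ((t (\h.(h (\g.(\h.(((\a.a) h) g)))))) (\f.(\g.(\h.((f h) g)))))
Step 10: ((t (\h.(h (\g.(\h.(h g)))))) (\f.(\g.(\h.((f h) g)))))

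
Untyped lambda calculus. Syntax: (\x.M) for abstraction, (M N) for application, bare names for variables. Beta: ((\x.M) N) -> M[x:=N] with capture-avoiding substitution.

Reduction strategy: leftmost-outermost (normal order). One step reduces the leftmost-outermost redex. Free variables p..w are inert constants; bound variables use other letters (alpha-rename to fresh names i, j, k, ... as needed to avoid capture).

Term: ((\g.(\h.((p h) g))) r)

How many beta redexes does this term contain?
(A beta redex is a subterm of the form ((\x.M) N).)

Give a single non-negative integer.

Term: ((\g.(\h.((p h) g))) r)
  Redex: ((\g.(\h.((p h) g))) r)
Total redexes: 1

Answer: 1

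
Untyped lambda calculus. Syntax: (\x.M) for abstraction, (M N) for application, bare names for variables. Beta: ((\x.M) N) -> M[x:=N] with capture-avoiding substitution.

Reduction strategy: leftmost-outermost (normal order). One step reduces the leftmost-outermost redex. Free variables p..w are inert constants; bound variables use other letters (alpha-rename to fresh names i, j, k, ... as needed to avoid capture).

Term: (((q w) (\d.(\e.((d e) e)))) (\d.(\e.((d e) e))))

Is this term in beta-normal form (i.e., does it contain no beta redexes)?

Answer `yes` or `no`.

Term: (((q w) (\d.(\e.((d e) e)))) (\d.(\e.((d e) e))))
No beta redexes found.

Answer: yes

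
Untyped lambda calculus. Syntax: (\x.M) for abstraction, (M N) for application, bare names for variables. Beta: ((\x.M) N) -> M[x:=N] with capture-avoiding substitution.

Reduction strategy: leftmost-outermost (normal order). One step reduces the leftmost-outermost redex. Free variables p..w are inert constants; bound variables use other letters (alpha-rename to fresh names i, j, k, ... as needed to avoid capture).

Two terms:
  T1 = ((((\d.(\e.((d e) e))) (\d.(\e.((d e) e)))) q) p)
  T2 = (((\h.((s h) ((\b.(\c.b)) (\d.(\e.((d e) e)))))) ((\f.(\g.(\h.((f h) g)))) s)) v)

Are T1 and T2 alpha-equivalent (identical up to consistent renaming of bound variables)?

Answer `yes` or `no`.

Answer: no

Derivation:
Term 1: ((((\d.(\e.((d e) e))) (\d.(\e.((d e) e)))) q) p)
Term 2: (((\h.((s h) ((\b.(\c.b)) (\d.(\e.((d e) e)))))) ((\f.(\g.(\h.((f h) g)))) s)) v)
Alpha-equivalence: compare structure up to binder renaming.
Result: False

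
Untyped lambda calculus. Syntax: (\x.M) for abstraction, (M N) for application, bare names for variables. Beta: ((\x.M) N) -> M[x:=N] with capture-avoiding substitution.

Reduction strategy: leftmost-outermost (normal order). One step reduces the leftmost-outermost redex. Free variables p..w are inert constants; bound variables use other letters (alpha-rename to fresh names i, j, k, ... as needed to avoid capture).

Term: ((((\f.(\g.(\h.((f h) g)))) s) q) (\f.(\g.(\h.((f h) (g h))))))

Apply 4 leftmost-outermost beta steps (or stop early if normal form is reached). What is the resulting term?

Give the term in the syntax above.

Step 0: ((((\f.(\g.(\h.((f h) g)))) s) q) (\f.(\g.(\h.((f h) (g h))))))
Step 1: (((\g.(\h.((s h) g))) q) (\f.(\g.(\h.((f h) (g h))))))
Step 2: ((\h.((s h) q)) (\f.(\g.(\h.((f h) (g h))))))
Step 3: ((s (\f.(\g.(\h.((f h) (g h)))))) q)
Step 4: (normal form reached)

Answer: ((s (\f.(\g.(\h.((f h) (g h)))))) q)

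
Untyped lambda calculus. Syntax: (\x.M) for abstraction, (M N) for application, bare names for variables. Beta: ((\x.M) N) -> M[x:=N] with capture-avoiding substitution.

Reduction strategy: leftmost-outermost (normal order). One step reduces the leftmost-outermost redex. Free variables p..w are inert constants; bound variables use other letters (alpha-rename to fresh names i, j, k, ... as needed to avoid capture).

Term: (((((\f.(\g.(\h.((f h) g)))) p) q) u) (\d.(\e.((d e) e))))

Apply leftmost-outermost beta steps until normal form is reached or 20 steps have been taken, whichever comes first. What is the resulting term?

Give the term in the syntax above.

Answer: (((p u) q) (\d.(\e.((d e) e))))

Derivation:
Step 0: (((((\f.(\g.(\h.((f h) g)))) p) q) u) (\d.(\e.((d e) e))))
Step 1: ((((\g.(\h.((p h) g))) q) u) (\d.(\e.((d e) e))))
Step 2: (((\h.((p h) q)) u) (\d.(\e.((d e) e))))
Step 3: (((p u) q) (\d.(\e.((d e) e))))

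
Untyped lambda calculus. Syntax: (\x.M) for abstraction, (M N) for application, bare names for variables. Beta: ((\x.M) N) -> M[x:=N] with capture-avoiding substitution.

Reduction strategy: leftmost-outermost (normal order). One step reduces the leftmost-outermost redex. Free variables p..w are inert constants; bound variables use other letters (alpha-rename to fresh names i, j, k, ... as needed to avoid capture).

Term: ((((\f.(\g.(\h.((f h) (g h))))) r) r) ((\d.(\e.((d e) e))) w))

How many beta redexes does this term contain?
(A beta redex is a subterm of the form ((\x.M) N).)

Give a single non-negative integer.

Term: ((((\f.(\g.(\h.((f h) (g h))))) r) r) ((\d.(\e.((d e) e))) w))
  Redex: ((\f.(\g.(\h.((f h) (g h))))) r)
  Redex: ((\d.(\e.((d e) e))) w)
Total redexes: 2

Answer: 2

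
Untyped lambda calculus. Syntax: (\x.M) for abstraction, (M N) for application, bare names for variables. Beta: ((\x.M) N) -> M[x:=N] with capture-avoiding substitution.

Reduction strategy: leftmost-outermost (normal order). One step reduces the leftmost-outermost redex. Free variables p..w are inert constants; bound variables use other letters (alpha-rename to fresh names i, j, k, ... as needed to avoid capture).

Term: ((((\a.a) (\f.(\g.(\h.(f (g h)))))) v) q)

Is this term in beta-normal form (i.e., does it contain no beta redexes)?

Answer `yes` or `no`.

Answer: no

Derivation:
Term: ((((\a.a) (\f.(\g.(\h.(f (g h)))))) v) q)
Found 1 beta redex(es).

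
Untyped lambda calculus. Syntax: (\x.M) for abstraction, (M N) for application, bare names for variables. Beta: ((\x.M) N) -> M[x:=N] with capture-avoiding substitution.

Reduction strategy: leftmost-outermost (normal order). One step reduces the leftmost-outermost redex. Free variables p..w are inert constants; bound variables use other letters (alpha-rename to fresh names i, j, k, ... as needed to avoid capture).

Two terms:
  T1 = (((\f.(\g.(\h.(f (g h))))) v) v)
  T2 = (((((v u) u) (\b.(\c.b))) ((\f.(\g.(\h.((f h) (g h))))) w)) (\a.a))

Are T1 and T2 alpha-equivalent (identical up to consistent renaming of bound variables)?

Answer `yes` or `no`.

Term 1: (((\f.(\g.(\h.(f (g h))))) v) v)
Term 2: (((((v u) u) (\b.(\c.b))) ((\f.(\g.(\h.((f h) (g h))))) w)) (\a.a))
Alpha-equivalence: compare structure up to binder renaming.
Result: False

Answer: no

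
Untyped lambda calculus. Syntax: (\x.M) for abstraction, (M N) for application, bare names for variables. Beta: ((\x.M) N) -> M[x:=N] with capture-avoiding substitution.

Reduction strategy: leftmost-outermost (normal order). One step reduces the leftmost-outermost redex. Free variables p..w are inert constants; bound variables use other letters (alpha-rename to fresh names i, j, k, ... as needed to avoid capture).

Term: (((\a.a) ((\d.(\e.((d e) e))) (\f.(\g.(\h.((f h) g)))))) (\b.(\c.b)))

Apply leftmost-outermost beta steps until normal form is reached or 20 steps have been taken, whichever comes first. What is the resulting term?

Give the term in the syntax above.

Answer: (\h.h)

Derivation:
Step 0: (((\a.a) ((\d.(\e.((d e) e))) (\f.(\g.(\h.((f h) g)))))) (\b.(\c.b)))
Step 1: (((\d.(\e.((d e) e))) (\f.(\g.(\h.((f h) g))))) (\b.(\c.b)))
Step 2: ((\e.(((\f.(\g.(\h.((f h) g)))) e) e)) (\b.(\c.b)))
Step 3: (((\f.(\g.(\h.((f h) g)))) (\b.(\c.b))) (\b.(\c.b)))
Step 4: ((\g.(\h.(((\b.(\c.b)) h) g))) (\b.(\c.b)))
Step 5: (\h.(((\b.(\c.b)) h) (\b.(\c.b))))
Step 6: (\h.((\c.h) (\b.(\c.b))))
Step 7: (\h.h)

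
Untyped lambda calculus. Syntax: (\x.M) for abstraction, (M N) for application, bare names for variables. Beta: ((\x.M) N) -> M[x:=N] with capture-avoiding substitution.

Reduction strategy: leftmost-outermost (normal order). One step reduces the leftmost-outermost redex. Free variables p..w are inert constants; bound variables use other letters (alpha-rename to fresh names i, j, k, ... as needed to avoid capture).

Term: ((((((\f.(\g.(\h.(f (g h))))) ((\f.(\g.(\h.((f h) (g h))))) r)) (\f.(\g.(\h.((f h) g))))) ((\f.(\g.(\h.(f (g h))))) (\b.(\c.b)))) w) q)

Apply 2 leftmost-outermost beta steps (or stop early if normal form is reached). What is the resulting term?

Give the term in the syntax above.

Answer: ((((\h.(((\f.(\g.(\h.((f h) (g h))))) r) ((\f.(\g.(\h.((f h) g)))) h))) ((\f.(\g.(\h.(f (g h))))) (\b.(\c.b)))) w) q)

Derivation:
Step 0: ((((((\f.(\g.(\h.(f (g h))))) ((\f.(\g.(\h.((f h) (g h))))) r)) (\f.(\g.(\h.((f h) g))))) ((\f.(\g.(\h.(f (g h))))) (\b.(\c.b)))) w) q)
Step 1: (((((\g.(\h.(((\f.(\g.(\h.((f h) (g h))))) r) (g h)))) (\f.(\g.(\h.((f h) g))))) ((\f.(\g.(\h.(f (g h))))) (\b.(\c.b)))) w) q)
Step 2: ((((\h.(((\f.(\g.(\h.((f h) (g h))))) r) ((\f.(\g.(\h.((f h) g)))) h))) ((\f.(\g.(\h.(f (g h))))) (\b.(\c.b)))) w) q)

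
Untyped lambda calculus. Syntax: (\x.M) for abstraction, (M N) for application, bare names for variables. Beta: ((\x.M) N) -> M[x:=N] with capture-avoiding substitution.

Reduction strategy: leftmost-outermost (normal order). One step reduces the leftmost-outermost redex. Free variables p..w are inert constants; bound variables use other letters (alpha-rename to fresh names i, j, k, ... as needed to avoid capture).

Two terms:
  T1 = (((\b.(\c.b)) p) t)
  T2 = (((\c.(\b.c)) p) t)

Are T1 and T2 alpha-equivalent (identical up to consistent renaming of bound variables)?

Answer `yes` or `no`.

Term 1: (((\b.(\c.b)) p) t)
Term 2: (((\c.(\b.c)) p) t)
Alpha-equivalence: compare structure up to binder renaming.
Result: True

Answer: yes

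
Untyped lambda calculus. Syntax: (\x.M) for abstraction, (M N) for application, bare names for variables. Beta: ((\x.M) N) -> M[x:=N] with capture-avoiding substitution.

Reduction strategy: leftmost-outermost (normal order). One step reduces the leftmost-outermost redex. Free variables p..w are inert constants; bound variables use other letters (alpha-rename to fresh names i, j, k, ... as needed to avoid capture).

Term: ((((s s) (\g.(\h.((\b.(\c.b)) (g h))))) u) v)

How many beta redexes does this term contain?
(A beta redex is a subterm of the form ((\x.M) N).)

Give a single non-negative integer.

Term: ((((s s) (\g.(\h.((\b.(\c.b)) (g h))))) u) v)
  Redex: ((\b.(\c.b)) (g h))
Total redexes: 1

Answer: 1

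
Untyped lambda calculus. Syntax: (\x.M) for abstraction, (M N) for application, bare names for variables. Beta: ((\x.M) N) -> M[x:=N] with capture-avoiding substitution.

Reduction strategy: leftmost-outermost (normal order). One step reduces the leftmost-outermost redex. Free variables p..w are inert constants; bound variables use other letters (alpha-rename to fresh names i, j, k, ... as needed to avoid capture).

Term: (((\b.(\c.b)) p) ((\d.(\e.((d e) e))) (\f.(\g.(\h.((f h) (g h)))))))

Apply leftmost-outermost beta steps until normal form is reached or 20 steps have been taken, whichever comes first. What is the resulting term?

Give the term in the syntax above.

Step 0: (((\b.(\c.b)) p) ((\d.(\e.((d e) e))) (\f.(\g.(\h.((f h) (g h)))))))
Step 1: ((\c.p) ((\d.(\e.((d e) e))) (\f.(\g.(\h.((f h) (g h)))))))
Step 2: p

Answer: p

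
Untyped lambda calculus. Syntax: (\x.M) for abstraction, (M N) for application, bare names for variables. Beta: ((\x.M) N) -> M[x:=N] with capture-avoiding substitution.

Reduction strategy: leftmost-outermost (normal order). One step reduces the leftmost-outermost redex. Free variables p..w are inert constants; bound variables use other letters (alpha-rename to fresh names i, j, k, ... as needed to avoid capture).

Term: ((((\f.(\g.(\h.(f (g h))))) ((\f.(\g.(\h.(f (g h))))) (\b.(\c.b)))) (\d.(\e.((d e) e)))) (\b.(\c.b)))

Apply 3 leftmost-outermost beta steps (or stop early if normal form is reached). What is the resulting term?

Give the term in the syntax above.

Answer: (((\f.(\g.(\h.(f (g h))))) (\b.(\c.b))) ((\d.(\e.((d e) e))) (\b.(\c.b))))

Derivation:
Step 0: ((((\f.(\g.(\h.(f (g h))))) ((\f.(\g.(\h.(f (g h))))) (\b.(\c.b)))) (\d.(\e.((d e) e)))) (\b.(\c.b)))
Step 1: (((\g.(\h.(((\f.(\g.(\h.(f (g h))))) (\b.(\c.b))) (g h)))) (\d.(\e.((d e) e)))) (\b.(\c.b)))
Step 2: ((\h.(((\f.(\g.(\h.(f (g h))))) (\b.(\c.b))) ((\d.(\e.((d e) e))) h))) (\b.(\c.b)))
Step 3: (((\f.(\g.(\h.(f (g h))))) (\b.(\c.b))) ((\d.(\e.((d e) e))) (\b.(\c.b))))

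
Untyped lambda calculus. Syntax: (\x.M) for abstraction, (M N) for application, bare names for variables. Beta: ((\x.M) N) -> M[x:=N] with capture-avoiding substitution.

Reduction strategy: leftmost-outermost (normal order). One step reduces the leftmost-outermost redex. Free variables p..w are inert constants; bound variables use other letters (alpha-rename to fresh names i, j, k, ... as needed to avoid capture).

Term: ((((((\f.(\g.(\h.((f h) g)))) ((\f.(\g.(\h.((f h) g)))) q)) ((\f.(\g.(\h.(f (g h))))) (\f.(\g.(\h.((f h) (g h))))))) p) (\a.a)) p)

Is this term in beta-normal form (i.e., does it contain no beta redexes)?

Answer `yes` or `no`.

Term: ((((((\f.(\g.(\h.((f h) g)))) ((\f.(\g.(\h.((f h) g)))) q)) ((\f.(\g.(\h.(f (g h))))) (\f.(\g.(\h.((f h) (g h))))))) p) (\a.a)) p)
Found 3 beta redex(es).

Answer: no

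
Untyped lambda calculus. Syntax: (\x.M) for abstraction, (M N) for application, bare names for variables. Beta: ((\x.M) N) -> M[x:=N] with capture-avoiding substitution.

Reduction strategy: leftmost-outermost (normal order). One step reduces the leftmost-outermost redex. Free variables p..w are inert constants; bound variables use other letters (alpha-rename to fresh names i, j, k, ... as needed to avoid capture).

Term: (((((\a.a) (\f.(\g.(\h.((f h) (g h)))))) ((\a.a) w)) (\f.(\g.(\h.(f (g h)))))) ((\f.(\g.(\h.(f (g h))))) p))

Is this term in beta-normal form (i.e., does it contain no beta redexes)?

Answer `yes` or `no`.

Term: (((((\a.a) (\f.(\g.(\h.((f h) (g h)))))) ((\a.a) w)) (\f.(\g.(\h.(f (g h)))))) ((\f.(\g.(\h.(f (g h))))) p))
Found 3 beta redex(es).

Answer: no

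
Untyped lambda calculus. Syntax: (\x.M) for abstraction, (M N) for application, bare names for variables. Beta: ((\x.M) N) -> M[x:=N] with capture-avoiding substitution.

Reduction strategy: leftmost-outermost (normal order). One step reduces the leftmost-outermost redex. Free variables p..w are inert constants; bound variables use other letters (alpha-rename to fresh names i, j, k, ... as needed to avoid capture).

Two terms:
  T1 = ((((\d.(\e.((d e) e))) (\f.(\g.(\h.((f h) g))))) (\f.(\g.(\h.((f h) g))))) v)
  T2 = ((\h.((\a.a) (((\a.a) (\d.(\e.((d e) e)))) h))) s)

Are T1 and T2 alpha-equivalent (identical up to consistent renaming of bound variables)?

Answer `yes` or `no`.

Term 1: ((((\d.(\e.((d e) e))) (\f.(\g.(\h.((f h) g))))) (\f.(\g.(\h.((f h) g))))) v)
Term 2: ((\h.((\a.a) (((\a.a) (\d.(\e.((d e) e)))) h))) s)
Alpha-equivalence: compare structure up to binder renaming.
Result: False

Answer: no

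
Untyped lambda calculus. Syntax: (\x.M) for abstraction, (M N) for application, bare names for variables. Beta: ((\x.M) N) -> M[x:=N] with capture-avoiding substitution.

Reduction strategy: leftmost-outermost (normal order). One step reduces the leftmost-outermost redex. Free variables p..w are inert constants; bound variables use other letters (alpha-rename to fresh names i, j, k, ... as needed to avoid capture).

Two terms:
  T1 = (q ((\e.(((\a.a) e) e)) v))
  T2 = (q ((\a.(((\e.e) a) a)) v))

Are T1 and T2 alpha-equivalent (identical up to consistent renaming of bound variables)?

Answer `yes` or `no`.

Term 1: (q ((\e.(((\a.a) e) e)) v))
Term 2: (q ((\a.(((\e.e) a) a)) v))
Alpha-equivalence: compare structure up to binder renaming.
Result: True

Answer: yes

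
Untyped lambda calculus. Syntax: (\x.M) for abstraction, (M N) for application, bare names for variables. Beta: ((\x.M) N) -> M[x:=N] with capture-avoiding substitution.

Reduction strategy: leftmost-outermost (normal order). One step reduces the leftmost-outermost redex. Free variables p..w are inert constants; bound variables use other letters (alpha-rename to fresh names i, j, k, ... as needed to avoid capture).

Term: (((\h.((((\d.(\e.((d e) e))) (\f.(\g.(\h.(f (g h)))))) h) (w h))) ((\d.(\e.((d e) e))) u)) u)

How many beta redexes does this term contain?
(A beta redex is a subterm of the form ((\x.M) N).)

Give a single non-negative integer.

Term: (((\h.((((\d.(\e.((d e) e))) (\f.(\g.(\h.(f (g h)))))) h) (w h))) ((\d.(\e.((d e) e))) u)) u)
  Redex: ((\h.((((\d.(\e.((d e) e))) (\f.(\g.(\h.(f (g h)))))) h) (w h))) ((\d.(\e.((d e) e))) u))
  Redex: ((\d.(\e.((d e) e))) (\f.(\g.(\h.(f (g h))))))
  Redex: ((\d.(\e.((d e) e))) u)
Total redexes: 3

Answer: 3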